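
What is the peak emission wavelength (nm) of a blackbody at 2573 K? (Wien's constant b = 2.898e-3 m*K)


lam_max = b / T = 2.898e-3 / 2573 = 1.126e-06 m = 1126.3117 nm

1126.3117 nm


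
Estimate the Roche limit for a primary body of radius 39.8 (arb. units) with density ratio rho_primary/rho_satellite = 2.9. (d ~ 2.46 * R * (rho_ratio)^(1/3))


d_Roche = 2.46 * 39.8 * 2.9^(1/3) = 139.621

139.621


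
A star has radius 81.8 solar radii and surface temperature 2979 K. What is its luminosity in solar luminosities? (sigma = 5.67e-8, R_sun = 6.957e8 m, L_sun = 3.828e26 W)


R = 81.8 * 6.957e8 m = 5.690826e+10 m. L = 4*pi*R^2*sigma*T^4 = 4*pi*(5.690826e+10)^2 * 5.67e-8 * 2979^4 = 1.817295494e+29 W. L/L_sun = 1.817295494e+29 / 3.828e26 = 474.7376

474.7376 L_sun


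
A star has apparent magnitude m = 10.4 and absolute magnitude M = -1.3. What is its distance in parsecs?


d = 10^((m - M + 5)/5) = 10^((10.4 - -1.3 + 5)/5) = 2187.7616

2187.7616 pc


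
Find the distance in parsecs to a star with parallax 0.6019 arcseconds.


d = 1/p = 1/0.6019 = 1.6614

1.6614 pc


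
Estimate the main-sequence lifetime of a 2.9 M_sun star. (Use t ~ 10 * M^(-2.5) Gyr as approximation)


t = 10 * M^(-2.5) = 10 * 2.9^(-2.5) = 0.6982

0.6982 Gyr


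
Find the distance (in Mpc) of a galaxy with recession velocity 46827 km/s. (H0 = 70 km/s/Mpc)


d = v / H0 = 46827 / 70 = 668.9571

668.9571 Mpc


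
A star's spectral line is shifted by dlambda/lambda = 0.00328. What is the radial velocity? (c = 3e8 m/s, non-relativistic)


v = (dlambda/lambda) * c = 0.00328 * 3e8 = 984000.0

984000.0 m/s


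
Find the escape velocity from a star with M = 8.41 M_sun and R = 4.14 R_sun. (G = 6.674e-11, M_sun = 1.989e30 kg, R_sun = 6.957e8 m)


M = 8.41 * 1.989e30 kg = 1.672749e+31 kg; R = 4.14 * 6.957e8 m = 2.880198e+09 m. v_esc = sqrt(2GM/R) = sqrt(2 * 6.674e-11 * 1.672749e+31 / 2.880198e+09) = 880465.445

880465.445 m/s


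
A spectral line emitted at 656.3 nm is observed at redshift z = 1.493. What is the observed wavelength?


lam_obs = lam_emit * (1 + z) = 656.3 * (1 + 1.493) = 1636.1559

1636.1559 nm


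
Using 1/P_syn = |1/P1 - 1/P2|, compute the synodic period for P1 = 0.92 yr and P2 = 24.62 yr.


1/P_syn = |1/P1 - 1/P2| = |1/0.92 - 1/24.62| => P_syn = 0.9557

0.9557 years


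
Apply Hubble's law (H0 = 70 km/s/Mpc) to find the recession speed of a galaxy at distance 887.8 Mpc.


v = H0 * d = 70 * 887.8 = 62146.0

62146.0 km/s


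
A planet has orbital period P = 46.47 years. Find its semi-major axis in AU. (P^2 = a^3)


a = P^(2/3) = 46.47^(2/3) = 12.9255

12.9255 AU


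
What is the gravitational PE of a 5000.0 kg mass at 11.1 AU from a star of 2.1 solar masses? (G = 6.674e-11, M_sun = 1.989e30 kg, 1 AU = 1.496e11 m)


M = 2.1 * 1.989e30 kg = 4.1769e+30 kg; r = 11.1 AU * 1.496e11 m/AU = 1.66056e+12 m. U = -GM*m/r = -(6.674e-11 * 4.1769e+30 * 5000.0) / 1.66056e+12 = -8.394e+11

-8.394e+11 J


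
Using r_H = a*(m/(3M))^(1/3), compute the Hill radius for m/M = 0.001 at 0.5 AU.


r_H = a * (m/3M)^(1/3) = 0.5 * (0.001/3)^(1/3) = 0.0347

0.0347 AU


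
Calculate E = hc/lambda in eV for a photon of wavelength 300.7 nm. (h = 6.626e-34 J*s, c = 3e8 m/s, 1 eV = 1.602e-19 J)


E = hc/lambda = 6.626e-34 * 3e8 / 3.007e-07 = 6.611e-19 J = 4.1265 eV

4.1265 eV


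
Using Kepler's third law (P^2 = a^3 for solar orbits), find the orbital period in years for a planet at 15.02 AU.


P = a^(3/2) = 15.02^1.5 = 58.211

58.211 years


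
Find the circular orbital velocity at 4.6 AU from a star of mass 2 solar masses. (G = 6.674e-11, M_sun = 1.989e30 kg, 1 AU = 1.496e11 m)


v = sqrt(GM/r) = sqrt(6.674e-11 * 3.978e+30 / 6.882e+11) = 19641.7771

19641.7771 m/s


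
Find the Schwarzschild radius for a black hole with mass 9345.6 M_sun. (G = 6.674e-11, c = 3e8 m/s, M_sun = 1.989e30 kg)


M = 9345.6 * 1.989e30 kg = 1.85883984e+34 kg. rs = 2GM/c^2 = 2 * 6.674e-11 * 1.85883984e+34 / (3e8)^2 = 2.757e+07

2.757e+07 m


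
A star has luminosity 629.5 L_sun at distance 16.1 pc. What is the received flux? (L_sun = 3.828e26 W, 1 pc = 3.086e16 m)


F = L / (4*pi*d^2) = 2.410e+29 / (4*pi*(4.968e+17)^2) = 7.768e-08

7.768e-08 W/m^2


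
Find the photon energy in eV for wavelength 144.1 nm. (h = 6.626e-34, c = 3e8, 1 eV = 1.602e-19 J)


E = hc/lambda = 6.626e-34 * 3e8 / 1.441e-07 = 1.379e-18 J = 8.6109 eV

8.6109 eV


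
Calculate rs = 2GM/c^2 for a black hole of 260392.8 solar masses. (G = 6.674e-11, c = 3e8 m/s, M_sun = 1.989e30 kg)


M = 260392.8 * 1.989e30 kg = 5.179212792e+35 kg. rs = 2GM/c^2 = 2 * 6.674e-11 * 5.179212792e+35 / (3e8)^2 = 7.681e+08

7.681e+08 m


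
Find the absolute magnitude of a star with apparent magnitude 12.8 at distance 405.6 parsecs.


M = m - 5*log10(d) + 5 = 12.8 - 5*log10(405.6) + 5 = 4.7595

4.7595


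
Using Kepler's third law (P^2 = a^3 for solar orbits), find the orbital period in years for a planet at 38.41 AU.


P = a^(3/2) = 38.41^1.5 = 238.0491

238.0491 years


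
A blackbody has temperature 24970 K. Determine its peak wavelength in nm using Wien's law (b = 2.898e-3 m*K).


lam_max = b / T = 2.898e-3 / 24970 = 1.161e-07 m = 116.0593 nm

116.0593 nm


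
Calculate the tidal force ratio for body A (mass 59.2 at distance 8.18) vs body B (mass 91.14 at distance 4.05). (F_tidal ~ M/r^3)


Ratio = (M1/r1^3) / (M2/r2^3) = (59.2/8.18^3) / (91.14/4.05^3) = 0.0788

0.0788


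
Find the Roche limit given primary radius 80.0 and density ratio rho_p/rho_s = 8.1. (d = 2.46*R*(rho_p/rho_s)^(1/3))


d_Roche = 2.46 * 80.0 * 8.1^(1/3) = 395.2332

395.2332


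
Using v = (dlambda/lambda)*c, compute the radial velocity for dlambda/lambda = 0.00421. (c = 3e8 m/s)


v = (dlambda/lambda) * c = 0.00421 * 3e8 = 1.263e+06

1.263e+06 m/s


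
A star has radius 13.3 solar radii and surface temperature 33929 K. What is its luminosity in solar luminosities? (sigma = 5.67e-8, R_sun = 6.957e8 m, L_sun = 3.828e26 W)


R = 13.3 * 6.957e8 m = 9.25281e+09 m. L = 4*pi*R^2*sigma*T^4 = 4*pi*(9.25281e+09)^2 * 5.67e-8 * 33929^4 = 8.083965483e+31 W. L/L_sun = 8.083965483e+31 / 3.828e26 = 211179.8716

211179.8716 L_sun


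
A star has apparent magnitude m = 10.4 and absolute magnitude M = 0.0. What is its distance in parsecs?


d = 10^((m - M + 5)/5) = 10^((10.4 - 0.0 + 5)/5) = 1202.2644

1202.2644 pc


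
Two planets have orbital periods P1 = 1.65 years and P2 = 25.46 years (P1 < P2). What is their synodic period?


1/P_syn = |1/P1 - 1/P2| = |1/1.65 - 1/25.46| => P_syn = 1.7643

1.7643 years


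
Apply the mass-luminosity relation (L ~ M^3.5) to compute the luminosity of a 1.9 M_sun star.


L/L_sun = (M/M_sun)^3.5 = 1.9^3.5 = 9.4545

9.4545 L_sun


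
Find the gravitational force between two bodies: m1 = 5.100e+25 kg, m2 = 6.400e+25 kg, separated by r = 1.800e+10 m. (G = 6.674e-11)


F = G*m1*m2/r^2 = 6.674e-11 * 5.100e+25 * 6.400e+25 / (1.800e+10)^2 = 6.674e-11 * 3.264e+51 / 3.240e+20 = 6.723e+20

6.723e+20 N


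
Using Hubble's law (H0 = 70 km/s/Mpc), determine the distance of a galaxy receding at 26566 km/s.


d = v / H0 = 26566 / 70 = 379.5143

379.5143 Mpc


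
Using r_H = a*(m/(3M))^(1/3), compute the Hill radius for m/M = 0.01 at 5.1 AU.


r_H = a * (m/3M)^(1/3) = 5.1 * (0.01/3)^(1/3) = 0.7618

0.7618 AU


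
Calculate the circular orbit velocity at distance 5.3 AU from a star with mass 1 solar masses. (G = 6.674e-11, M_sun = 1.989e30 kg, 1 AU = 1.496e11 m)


v = sqrt(GM/r) = sqrt(6.674e-11 * 1.989e+30 / 7.929e+11) = 12939.1802

12939.1802 m/s


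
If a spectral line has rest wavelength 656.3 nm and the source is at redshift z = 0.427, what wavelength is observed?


lam_obs = lam_emit * (1 + z) = 656.3 * (1 + 0.427) = 936.5401

936.5401 nm


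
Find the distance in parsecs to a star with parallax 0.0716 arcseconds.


d = 1/p = 1/0.0716 = 13.9665

13.9665 pc


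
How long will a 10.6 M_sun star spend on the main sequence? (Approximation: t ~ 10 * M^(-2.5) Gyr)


t = 10 * M^(-2.5) = 10 * 10.6^(-2.5) = 0.0273

0.0273 Gyr


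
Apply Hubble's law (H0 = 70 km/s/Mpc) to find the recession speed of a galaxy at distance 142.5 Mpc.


v = H0 * d = 70 * 142.5 = 9975.0

9975.0 km/s


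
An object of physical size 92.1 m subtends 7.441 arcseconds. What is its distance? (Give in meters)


D = size / theta_rad, theta_rad = 7.441 * pi/(180*3600) = 3.607e-05, D = 2.553e+06

2.553e+06 m


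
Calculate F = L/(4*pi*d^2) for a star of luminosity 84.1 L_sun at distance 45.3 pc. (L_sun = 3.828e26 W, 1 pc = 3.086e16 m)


F = L / (4*pi*d^2) = 3.219e+28 / (4*pi*(1.398e+18)^2) = 1.311e-09

1.311e-09 W/m^2


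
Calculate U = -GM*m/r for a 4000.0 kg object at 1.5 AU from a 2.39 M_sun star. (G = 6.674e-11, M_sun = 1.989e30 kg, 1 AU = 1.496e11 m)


M = 2.39 * 1.989e30 kg = 4.75371e+30 kg; r = 1.5 AU * 1.496e11 m/AU = 2.244e+11 m. U = -GM*m/r = -(6.674e-11 * 4.75371e+30 * 4000.0) / 2.244e+11 = -5.655e+12

-5.655e+12 J


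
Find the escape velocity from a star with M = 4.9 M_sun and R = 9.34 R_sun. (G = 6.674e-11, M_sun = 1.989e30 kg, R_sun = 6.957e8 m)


M = 4.9 * 1.989e30 kg = 9.7461e+30 kg; R = 9.34 * 6.957e8 m = 6.497838e+09 m. v_esc = sqrt(2GM/R) = sqrt(2 * 6.674e-11 * 9.7461e+30 / 6.497838e+09) = 447444.4142

447444.4142 m/s


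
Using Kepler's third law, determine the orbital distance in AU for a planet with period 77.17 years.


a = P^(2/3) = 77.17^(2/3) = 18.1259

18.1259 AU


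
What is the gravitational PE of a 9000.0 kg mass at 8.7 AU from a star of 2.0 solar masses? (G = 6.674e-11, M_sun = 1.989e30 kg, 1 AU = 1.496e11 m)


M = 2.0 * 1.989e30 kg = 3.978e+30 kg; r = 8.7 AU * 1.496e11 m/AU = 1.30152e+12 m. U = -GM*m/r = -(6.674e-11 * 3.978e+30 * 9000.0) / 1.30152e+12 = -1.836e+12

-1.836e+12 J


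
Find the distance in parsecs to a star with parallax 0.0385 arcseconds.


d = 1/p = 1/0.0385 = 25.974

25.974 pc


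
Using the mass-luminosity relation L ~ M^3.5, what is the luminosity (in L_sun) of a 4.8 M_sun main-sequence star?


L/L_sun = (M/M_sun)^3.5 = 4.8^3.5 = 242.2949

242.2949 L_sun


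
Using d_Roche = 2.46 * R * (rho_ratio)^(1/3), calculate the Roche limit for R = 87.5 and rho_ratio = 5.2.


d_Roche = 2.46 * 87.5 * 5.2^(1/3) = 372.9159

372.9159


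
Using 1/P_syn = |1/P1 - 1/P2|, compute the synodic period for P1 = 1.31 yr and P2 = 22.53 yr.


1/P_syn = |1/P1 - 1/P2| = |1/1.31 - 1/22.53| => P_syn = 1.3909

1.3909 years


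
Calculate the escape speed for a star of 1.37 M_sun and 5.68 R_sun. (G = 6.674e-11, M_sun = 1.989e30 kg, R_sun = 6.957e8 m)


M = 1.37 * 1.989e30 kg = 2.72493e+30 kg; R = 5.68 * 6.957e8 m = 3.951576e+09 m. v_esc = sqrt(2GM/R) = sqrt(2 * 6.674e-11 * 2.72493e+30 / 3.951576e+09) = 303389.5408

303389.5408 m/s


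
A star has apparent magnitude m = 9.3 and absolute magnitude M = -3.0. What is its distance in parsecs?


d = 10^((m - M + 5)/5) = 10^((9.3 - -3.0 + 5)/5) = 2884.0315

2884.0315 pc


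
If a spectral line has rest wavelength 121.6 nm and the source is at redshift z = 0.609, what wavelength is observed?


lam_obs = lam_emit * (1 + z) = 121.6 * (1 + 0.609) = 195.6544

195.6544 nm


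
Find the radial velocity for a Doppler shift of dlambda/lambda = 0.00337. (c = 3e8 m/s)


v = (dlambda/lambda) * c = 0.00337 * 3e8 = 1.011e+06

1.011e+06 m/s


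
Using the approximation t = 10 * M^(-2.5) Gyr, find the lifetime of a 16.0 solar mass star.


t = 10 * M^(-2.5) = 10 * 16.0^(-2.5) = 0.0098

0.0098 Gyr


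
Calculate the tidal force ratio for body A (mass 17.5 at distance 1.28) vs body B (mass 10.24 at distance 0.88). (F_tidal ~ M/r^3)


Ratio = (M1/r1^3) / (M2/r2^3) = (17.5/1.28^3) / (10.24/0.88^3) = 0.5553

0.5553


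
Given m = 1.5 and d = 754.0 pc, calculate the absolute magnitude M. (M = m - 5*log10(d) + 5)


M = m - 5*log10(d) + 5 = 1.5 - 5*log10(754.0) + 5 = -7.8869

-7.8869


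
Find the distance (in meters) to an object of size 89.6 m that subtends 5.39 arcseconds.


D = size / theta_rad, theta_rad = 5.39 * pi/(180*3600) = 2.613e-05, D = 3.429e+06

3.429e+06 m


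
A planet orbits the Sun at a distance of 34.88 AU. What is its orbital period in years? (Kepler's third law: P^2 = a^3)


P = a^(3/2) = 34.88^1.5 = 205.9988

205.9988 years


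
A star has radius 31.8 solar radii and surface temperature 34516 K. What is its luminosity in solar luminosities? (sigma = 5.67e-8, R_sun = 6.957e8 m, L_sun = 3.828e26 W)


R = 31.8 * 6.957e8 m = 2.212326e+10 m. L = 4*pi*R^2*sigma*T^4 = 4*pi*(2.212326e+10)^2 * 5.67e-8 * 34516^4 = 4.949633141e+32 W. L/L_sun = 4.949633141e+32 / 3.828e26 = 1.293e+06

1.293e+06 L_sun


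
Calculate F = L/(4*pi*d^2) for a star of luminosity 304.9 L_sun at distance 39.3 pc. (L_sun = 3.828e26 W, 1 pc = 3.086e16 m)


F = L / (4*pi*d^2) = 1.167e+29 / (4*pi*(1.213e+18)^2) = 6.315e-09

6.315e-09 W/m^2


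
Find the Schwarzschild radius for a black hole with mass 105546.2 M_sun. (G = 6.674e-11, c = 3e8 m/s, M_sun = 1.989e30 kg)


M = 105546.2 * 1.989e30 kg = 2.099313918e+35 kg. rs = 2GM/c^2 = 2 * 6.674e-11 * 2.099313918e+35 / (3e8)^2 = 3.114e+08

3.114e+08 m


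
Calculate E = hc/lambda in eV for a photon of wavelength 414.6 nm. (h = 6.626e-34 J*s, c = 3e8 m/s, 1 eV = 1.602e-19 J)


E = hc/lambda = 6.626e-34 * 3e8 / 4.146e-07 = 4.795e-19 J = 2.9928 eV

2.9928 eV


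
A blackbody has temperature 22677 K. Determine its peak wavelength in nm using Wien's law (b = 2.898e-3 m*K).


lam_max = b / T = 2.898e-3 / 22677 = 1.278e-07 m = 127.7947 nm

127.7947 nm


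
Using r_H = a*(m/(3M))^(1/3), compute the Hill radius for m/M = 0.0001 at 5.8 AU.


r_H = a * (m/3M)^(1/3) = 5.8 * (0.0001/3)^(1/3) = 0.1867

0.1867 AU


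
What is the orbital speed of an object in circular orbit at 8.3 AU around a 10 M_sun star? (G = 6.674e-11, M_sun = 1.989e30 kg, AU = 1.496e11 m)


v = sqrt(GM/r) = sqrt(6.674e-11 * 1.989e+31 / 1.242e+12) = 32696.83

32696.83 m/s


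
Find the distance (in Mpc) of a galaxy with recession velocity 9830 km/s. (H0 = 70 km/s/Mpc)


d = v / H0 = 9830 / 70 = 140.4286

140.4286 Mpc


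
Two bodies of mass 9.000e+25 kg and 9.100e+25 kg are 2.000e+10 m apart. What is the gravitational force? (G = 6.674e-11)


F = G*m1*m2/r^2 = 6.674e-11 * 9.000e+25 * 9.100e+25 / (2.000e+10)^2 = 6.674e-11 * 8.190e+51 / 4.000e+20 = 1.367e+21

1.367e+21 N


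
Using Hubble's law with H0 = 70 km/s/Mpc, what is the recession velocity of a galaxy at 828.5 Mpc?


v = H0 * d = 70 * 828.5 = 57995.0

57995.0 km/s


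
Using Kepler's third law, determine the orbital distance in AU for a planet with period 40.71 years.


a = P^(2/3) = 40.71^(2/3) = 11.8341

11.8341 AU


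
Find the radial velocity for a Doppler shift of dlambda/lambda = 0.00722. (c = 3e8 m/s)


v = (dlambda/lambda) * c = 0.00722 * 3e8 = 2.166e+06

2.166e+06 m/s


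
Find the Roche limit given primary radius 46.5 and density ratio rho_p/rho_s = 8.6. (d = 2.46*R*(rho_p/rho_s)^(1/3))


d_Roche = 2.46 * 46.5 * 8.6^(1/3) = 234.3622

234.3622


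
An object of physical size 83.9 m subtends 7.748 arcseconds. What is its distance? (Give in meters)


D = size / theta_rad, theta_rad = 7.748 * pi/(180*3600) = 3.756e-05, D = 2.234e+06

2.234e+06 m


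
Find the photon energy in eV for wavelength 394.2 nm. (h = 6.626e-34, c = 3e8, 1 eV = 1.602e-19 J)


E = hc/lambda = 6.626e-34 * 3e8 / 3.942e-07 = 5.043e-19 J = 3.1477 eV

3.1477 eV


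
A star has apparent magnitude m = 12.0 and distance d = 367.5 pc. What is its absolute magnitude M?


M = m - 5*log10(d) + 5 = 12.0 - 5*log10(367.5) + 5 = 4.1737

4.1737


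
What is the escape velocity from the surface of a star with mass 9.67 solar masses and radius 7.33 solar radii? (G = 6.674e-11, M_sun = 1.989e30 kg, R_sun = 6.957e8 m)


M = 9.67 * 1.989e30 kg = 1.923363e+31 kg; R = 7.33 * 6.957e8 m = 5.099481e+09 m. v_esc = sqrt(2GM/R) = sqrt(2 * 6.674e-11 * 1.923363e+31 / 5.099481e+09) = 709538.1293

709538.1293 m/s


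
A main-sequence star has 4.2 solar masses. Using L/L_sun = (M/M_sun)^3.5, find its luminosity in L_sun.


L/L_sun = (M/M_sun)^3.5 = 4.2^3.5 = 151.8352

151.8352 L_sun


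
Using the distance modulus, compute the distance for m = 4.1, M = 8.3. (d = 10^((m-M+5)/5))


d = 10^((m - M + 5)/5) = 10^((4.1 - 8.3 + 5)/5) = 1.4454

1.4454 pc


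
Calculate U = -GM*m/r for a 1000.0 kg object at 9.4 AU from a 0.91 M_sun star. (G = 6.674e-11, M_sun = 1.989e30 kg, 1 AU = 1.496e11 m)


M = 0.91 * 1.989e30 kg = 1.80999e+30 kg; r = 9.4 AU * 1.496e11 m/AU = 1.40624e+12 m. U = -GM*m/r = -(6.674e-11 * 1.80999e+30 * 1000.0) / 1.40624e+12 = -8.590e+10

-8.590e+10 J


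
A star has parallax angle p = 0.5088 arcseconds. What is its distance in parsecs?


d = 1/p = 1/0.5088 = 1.9654

1.9654 pc


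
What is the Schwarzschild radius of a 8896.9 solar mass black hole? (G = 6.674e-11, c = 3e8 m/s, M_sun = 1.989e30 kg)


M = 8896.9 * 1.989e30 kg = 1.76959341e+34 kg. rs = 2GM/c^2 = 2 * 6.674e-11 * 1.76959341e+34 / (3e8)^2 = 2.625e+07

2.625e+07 m


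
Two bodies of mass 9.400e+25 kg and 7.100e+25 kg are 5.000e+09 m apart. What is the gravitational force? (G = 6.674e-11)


F = G*m1*m2/r^2 = 6.674e-11 * 9.400e+25 * 7.100e+25 / (5.000e+09)^2 = 6.674e-11 * 6.674e+51 / 2.500e+19 = 1.782e+22

1.782e+22 N


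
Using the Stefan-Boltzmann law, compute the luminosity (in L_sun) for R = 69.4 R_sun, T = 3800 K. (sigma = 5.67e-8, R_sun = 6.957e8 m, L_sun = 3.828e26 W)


R = 69.4 * 6.957e8 m = 4.828158e+10 m. L = 4*pi*R^2*sigma*T^4 = 4*pi*(4.828158e+10)^2 * 5.67e-8 * 3800^4 = 3.463301149e+29 W. L/L_sun = 3.463301149e+29 / 3.828e26 = 904.7286

904.7286 L_sun


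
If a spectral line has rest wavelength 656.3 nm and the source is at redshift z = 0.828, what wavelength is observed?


lam_obs = lam_emit * (1 + z) = 656.3 * (1 + 0.828) = 1199.7164

1199.7164 nm


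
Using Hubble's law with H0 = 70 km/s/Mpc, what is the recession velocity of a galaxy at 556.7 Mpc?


v = H0 * d = 70 * 556.7 = 38969.0

38969.0 km/s


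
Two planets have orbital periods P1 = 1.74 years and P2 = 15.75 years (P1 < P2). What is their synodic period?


1/P_syn = |1/P1 - 1/P2| = |1/1.74 - 1/15.75| => P_syn = 1.9561

1.9561 years


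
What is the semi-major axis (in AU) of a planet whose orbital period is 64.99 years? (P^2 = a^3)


a = P^(2/3) = 64.99^(2/3) = 16.1646

16.1646 AU


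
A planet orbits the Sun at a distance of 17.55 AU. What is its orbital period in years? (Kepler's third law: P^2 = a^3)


P = a^(3/2) = 17.55^1.5 = 73.5217

73.5217 years


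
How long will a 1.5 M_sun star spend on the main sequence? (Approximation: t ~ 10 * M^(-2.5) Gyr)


t = 10 * M^(-2.5) = 10 * 1.5^(-2.5) = 3.6289

3.6289 Gyr


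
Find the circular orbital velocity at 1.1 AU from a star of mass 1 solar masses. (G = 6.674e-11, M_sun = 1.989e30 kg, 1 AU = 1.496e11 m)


v = sqrt(GM/r) = sqrt(6.674e-11 * 1.989e+30 / 1.646e+11) = 28401.9627

28401.9627 m/s


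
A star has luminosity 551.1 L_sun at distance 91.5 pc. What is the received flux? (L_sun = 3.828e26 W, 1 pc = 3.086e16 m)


F = L / (4*pi*d^2) = 2.110e+29 / (4*pi*(2.824e+18)^2) = 2.106e-09

2.106e-09 W/m^2


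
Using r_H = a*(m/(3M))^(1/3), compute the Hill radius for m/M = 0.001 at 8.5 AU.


r_H = a * (m/3M)^(1/3) = 8.5 * (0.001/3)^(1/3) = 0.5894

0.5894 AU


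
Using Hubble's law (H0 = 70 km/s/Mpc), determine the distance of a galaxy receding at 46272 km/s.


d = v / H0 = 46272 / 70 = 661.0286

661.0286 Mpc


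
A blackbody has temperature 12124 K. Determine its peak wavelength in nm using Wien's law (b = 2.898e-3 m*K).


lam_max = b / T = 2.898e-3 / 12124 = 2.390e-07 m = 239.03 nm

239.03 nm


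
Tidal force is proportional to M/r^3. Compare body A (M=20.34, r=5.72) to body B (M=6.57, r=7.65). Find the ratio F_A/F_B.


Ratio = (M1/r1^3) / (M2/r2^3) = (20.34/5.72^3) / (6.57/7.65^3) = 7.406

7.406


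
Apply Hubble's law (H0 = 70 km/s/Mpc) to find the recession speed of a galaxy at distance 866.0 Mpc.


v = H0 * d = 70 * 866.0 = 60620.0

60620.0 km/s


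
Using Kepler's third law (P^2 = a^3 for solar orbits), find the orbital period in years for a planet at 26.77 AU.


P = a^(3/2) = 26.77^1.5 = 138.5073

138.5073 years


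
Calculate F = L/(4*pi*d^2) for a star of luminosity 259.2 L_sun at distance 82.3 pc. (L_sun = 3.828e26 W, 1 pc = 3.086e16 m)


F = L / (4*pi*d^2) = 9.922e+28 / (4*pi*(2.540e+18)^2) = 1.224e-09

1.224e-09 W/m^2


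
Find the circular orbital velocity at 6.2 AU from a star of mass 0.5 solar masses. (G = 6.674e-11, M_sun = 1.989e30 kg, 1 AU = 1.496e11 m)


v = sqrt(GM/r) = sqrt(6.674e-11 * 9.945e+29 / 9.275e+11) = 8459.2888

8459.2888 m/s


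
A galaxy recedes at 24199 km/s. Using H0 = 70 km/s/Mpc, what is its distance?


d = v / H0 = 24199 / 70 = 345.7

345.7 Mpc


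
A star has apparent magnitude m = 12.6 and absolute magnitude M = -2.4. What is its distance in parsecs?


d = 10^((m - M + 5)/5) = 10^((12.6 - -2.4 + 5)/5) = 10000.0

10000.0 pc


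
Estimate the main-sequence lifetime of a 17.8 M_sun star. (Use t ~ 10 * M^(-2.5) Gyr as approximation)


t = 10 * M^(-2.5) = 10 * 17.8^(-2.5) = 0.0075

0.0075 Gyr


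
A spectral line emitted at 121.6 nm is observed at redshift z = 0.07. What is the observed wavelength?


lam_obs = lam_emit * (1 + z) = 121.6 * (1 + 0.07) = 130.112

130.112 nm


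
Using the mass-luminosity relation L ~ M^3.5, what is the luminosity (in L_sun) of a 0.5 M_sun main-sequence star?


L/L_sun = (M/M_sun)^3.5 = 0.5^3.5 = 0.0884

0.0884 L_sun


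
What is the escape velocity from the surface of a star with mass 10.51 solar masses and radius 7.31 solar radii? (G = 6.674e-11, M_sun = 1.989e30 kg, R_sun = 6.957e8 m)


M = 10.51 * 1.989e30 kg = 2.090439e+31 kg; R = 7.31 * 6.957e8 m = 5.085567e+09 m. v_esc = sqrt(2GM/R) = sqrt(2 * 6.674e-11 * 2.090439e+31 / 5.085567e+09) = 740725.2657

740725.2657 m/s


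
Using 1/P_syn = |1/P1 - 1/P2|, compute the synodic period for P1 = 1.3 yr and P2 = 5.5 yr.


1/P_syn = |1/P1 - 1/P2| = |1/1.3 - 1/5.5| => P_syn = 1.7024

1.7024 years


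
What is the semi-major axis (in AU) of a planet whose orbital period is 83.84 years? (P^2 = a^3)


a = P^(2/3) = 83.84^(2/3) = 19.1558

19.1558 AU


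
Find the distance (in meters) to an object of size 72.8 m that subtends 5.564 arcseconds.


D = size / theta_rad, theta_rad = 5.564 * pi/(180*3600) = 2.698e-05, D = 2.699e+06

2.699e+06 m


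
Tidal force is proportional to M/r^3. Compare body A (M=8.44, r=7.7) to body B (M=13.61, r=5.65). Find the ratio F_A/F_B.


Ratio = (M1/r1^3) / (M2/r2^3) = (8.44/7.7^3) / (13.61/5.65^3) = 0.245

0.245


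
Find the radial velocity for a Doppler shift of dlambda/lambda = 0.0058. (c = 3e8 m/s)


v = (dlambda/lambda) * c = 0.0058 * 3e8 = 1.740e+06

1.740e+06 m/s


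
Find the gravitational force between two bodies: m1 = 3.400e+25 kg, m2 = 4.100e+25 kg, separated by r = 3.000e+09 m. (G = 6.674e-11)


F = G*m1*m2/r^2 = 6.674e-11 * 3.400e+25 * 4.100e+25 / (3.000e+09)^2 = 6.674e-11 * 1.394e+51 / 9.000e+18 = 1.034e+22

1.034e+22 N


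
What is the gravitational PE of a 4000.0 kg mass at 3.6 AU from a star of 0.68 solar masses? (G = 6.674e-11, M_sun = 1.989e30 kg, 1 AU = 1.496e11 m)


M = 0.68 * 1.989e30 kg = 1.35252e+30 kg; r = 3.6 AU * 1.496e11 m/AU = 5.3856e+11 m. U = -GM*m/r = -(6.674e-11 * 1.35252e+30 * 4000.0) / 5.3856e+11 = -6.704e+11

-6.704e+11 J


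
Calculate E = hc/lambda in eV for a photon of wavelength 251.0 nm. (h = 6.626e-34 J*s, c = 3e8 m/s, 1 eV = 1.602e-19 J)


E = hc/lambda = 6.626e-34 * 3e8 / 2.510e-07 = 7.920e-19 J = 4.9435 eV

4.9435 eV


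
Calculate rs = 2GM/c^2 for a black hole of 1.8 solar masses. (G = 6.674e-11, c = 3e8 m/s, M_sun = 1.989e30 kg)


M = 1.8 * 1.989e30 kg = 3.5802e+30 kg. rs = 2GM/c^2 = 2 * 6.674e-11 * 3.5802e+30 / (3e8)^2 = 5309.8344

5309.8344 m


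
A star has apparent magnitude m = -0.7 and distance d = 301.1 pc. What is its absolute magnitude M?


M = m - 5*log10(d) + 5 = -0.7 - 5*log10(301.1) + 5 = -8.0936

-8.0936


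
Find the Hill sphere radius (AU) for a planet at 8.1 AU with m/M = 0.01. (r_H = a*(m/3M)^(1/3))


r_H = a * (m/3M)^(1/3) = 8.1 * (0.01/3)^(1/3) = 1.21

1.21 AU


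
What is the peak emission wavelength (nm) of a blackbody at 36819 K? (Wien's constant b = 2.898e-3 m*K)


lam_max = b / T = 2.898e-3 / 36819 = 7.871e-08 m = 78.7094 nm

78.7094 nm


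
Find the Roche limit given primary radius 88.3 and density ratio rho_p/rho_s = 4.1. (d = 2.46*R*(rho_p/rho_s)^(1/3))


d_Roche = 2.46 * 88.3 * 4.1^(1/3) = 347.6619

347.6619


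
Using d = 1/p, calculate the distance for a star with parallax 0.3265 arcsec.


d = 1/p = 1/0.3265 = 3.0628

3.0628 pc


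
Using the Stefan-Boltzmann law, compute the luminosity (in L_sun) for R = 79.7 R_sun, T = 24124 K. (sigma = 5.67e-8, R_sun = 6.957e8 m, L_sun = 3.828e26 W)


R = 79.7 * 6.957e8 m = 5.544729e+10 m. L = 4*pi*R^2*sigma*T^4 = 4*pi*(5.544729e+10)^2 * 5.67e-8 * 24124^4 = 7.419093624e+32 W. L/L_sun = 7.419093624e+32 / 3.828e26 = 1.938e+06

1.938e+06 L_sun


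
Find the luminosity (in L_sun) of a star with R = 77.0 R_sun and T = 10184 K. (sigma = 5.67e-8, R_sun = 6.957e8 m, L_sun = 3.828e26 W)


R = 77.0 * 6.957e8 m = 5.35689e+10 m. L = 4*pi*R^2*sigma*T^4 = 4*pi*(5.35689e+10)^2 * 5.67e-8 * 10184^4 = 2.199337821e+31 W. L/L_sun = 2.199337821e+31 / 3.828e26 = 57453.9661

57453.9661 L_sun


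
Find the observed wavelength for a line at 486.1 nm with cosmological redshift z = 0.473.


lam_obs = lam_emit * (1 + z) = 486.1 * (1 + 0.473) = 716.0253

716.0253 nm


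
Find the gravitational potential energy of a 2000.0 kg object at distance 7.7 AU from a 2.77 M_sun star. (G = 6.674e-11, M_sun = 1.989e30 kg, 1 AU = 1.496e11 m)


M = 2.77 * 1.989e30 kg = 5.50953e+30 kg; r = 7.7 AU * 1.496e11 m/AU = 1.15192e+12 m. U = -GM*m/r = -(6.674e-11 * 5.50953e+30 * 2000.0) / 1.15192e+12 = -6.384e+11

-6.384e+11 J


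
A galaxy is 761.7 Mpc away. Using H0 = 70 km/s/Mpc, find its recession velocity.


v = H0 * d = 70 * 761.7 = 53319.0

53319.0 km/s


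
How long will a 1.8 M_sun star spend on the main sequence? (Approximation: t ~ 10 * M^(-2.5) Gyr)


t = 10 * M^(-2.5) = 10 * 1.8^(-2.5) = 2.3005

2.3005 Gyr


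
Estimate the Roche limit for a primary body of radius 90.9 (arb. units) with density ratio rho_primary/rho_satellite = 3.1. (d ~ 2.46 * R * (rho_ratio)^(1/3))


d_Roche = 2.46 * 90.9 * 3.1^(1/3) = 326.0515

326.0515


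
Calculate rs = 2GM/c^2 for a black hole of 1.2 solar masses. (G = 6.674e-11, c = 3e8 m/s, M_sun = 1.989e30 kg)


M = 1.2 * 1.989e30 kg = 2.3868e+30 kg. rs = 2GM/c^2 = 2 * 6.674e-11 * 2.3868e+30 / (3e8)^2 = 3539.8896

3539.8896 m


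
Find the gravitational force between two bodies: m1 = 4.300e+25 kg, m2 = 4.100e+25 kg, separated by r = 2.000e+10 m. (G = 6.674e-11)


F = G*m1*m2/r^2 = 6.674e-11 * 4.300e+25 * 4.100e+25 / (2.000e+10)^2 = 6.674e-11 * 1.763e+51 / 4.000e+20 = 2.942e+20

2.942e+20 N


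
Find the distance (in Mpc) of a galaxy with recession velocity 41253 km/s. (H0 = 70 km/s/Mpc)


d = v / H0 = 41253 / 70 = 589.3286

589.3286 Mpc


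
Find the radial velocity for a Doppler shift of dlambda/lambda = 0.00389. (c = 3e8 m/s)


v = (dlambda/lambda) * c = 0.00389 * 3e8 = 1.167e+06

1.167e+06 m/s


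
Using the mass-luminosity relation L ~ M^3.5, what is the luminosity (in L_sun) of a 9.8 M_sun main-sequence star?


L/L_sun = (M/M_sun)^3.5 = 9.8^3.5 = 2946.397

2946.397 L_sun


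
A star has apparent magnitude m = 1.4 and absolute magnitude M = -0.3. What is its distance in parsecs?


d = 10^((m - M + 5)/5) = 10^((1.4 - -0.3 + 5)/5) = 21.8776

21.8776 pc


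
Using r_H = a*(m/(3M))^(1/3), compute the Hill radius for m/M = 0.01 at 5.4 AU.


r_H = a * (m/3M)^(1/3) = 5.4 * (0.01/3)^(1/3) = 0.8067

0.8067 AU


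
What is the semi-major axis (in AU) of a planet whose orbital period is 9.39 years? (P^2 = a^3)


a = P^(2/3) = 9.39^(2/3) = 4.4509

4.4509 AU


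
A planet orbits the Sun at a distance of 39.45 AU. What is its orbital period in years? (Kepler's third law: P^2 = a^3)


P = a^(3/2) = 39.45^1.5 = 247.7824

247.7824 years


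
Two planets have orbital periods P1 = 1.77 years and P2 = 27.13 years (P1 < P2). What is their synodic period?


1/P_syn = |1/P1 - 1/P2| = |1/1.77 - 1/27.13| => P_syn = 1.8935

1.8935 years


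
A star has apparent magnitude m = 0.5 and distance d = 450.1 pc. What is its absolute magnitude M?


M = m - 5*log10(d) + 5 = 0.5 - 5*log10(450.1) + 5 = -7.7665

-7.7665


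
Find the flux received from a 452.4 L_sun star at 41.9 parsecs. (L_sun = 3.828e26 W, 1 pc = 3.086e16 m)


F = L / (4*pi*d^2) = 1.732e+29 / (4*pi*(1.293e+18)^2) = 8.243e-09

8.243e-09 W/m^2


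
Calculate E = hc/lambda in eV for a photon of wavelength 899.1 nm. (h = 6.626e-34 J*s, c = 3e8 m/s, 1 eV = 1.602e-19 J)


E = hc/lambda = 6.626e-34 * 3e8 / 8.991e-07 = 2.211e-19 J = 1.3801 eV

1.3801 eV


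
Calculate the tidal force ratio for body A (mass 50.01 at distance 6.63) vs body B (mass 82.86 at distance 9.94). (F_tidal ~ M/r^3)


Ratio = (M1/r1^3) / (M2/r2^3) = (50.01/6.63^3) / (82.86/9.94^3) = 2.0339

2.0339


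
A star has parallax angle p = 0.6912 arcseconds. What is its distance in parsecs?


d = 1/p = 1/0.6912 = 1.4468

1.4468 pc


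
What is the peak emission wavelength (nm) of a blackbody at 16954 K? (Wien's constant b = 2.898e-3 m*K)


lam_max = b / T = 2.898e-3 / 16954 = 1.709e-07 m = 170.9331 nm

170.9331 nm


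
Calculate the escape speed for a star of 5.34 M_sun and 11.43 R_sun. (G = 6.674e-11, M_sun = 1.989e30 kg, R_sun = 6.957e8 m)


M = 5.34 * 1.989e30 kg = 1.062126e+31 kg; R = 11.43 * 6.957e8 m = 7.951851e+09 m. v_esc = sqrt(2GM/R) = sqrt(2 * 6.674e-11 * 1.062126e+31 / 7.951851e+09) = 422242.5563

422242.5563 m/s


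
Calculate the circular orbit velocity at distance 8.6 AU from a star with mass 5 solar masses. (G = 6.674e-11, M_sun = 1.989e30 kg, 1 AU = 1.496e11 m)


v = sqrt(GM/r) = sqrt(6.674e-11 * 9.945e+30 / 1.287e+12) = 22713.3123

22713.3123 m/s


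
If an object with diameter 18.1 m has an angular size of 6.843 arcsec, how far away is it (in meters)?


D = size / theta_rad, theta_rad = 6.843 * pi/(180*3600) = 3.318e-05, D = 545578.4003

545578.4003 m


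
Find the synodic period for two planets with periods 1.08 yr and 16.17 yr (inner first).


1/P_syn = |1/P1 - 1/P2| = |1/1.08 - 1/16.17| => P_syn = 1.1573

1.1573 years


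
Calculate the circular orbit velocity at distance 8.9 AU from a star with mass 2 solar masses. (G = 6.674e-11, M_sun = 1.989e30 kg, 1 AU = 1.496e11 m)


v = sqrt(GM/r) = sqrt(6.674e-11 * 3.978e+30 / 1.331e+12) = 14120.9752

14120.9752 m/s


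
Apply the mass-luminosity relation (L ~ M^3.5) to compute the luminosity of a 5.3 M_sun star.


L/L_sun = (M/M_sun)^3.5 = 5.3^3.5 = 342.7406

342.7406 L_sun


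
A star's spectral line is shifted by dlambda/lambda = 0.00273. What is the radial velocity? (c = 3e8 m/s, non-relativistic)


v = (dlambda/lambda) * c = 0.00273 * 3e8 = 819000.0

819000.0 m/s


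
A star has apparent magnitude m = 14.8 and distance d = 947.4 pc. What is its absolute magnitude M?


M = m - 5*log10(d) + 5 = 14.8 - 5*log10(947.4) + 5 = 4.9173

4.9173


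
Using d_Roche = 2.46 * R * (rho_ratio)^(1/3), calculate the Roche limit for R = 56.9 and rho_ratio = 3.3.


d_Roche = 2.46 * 56.9 * 3.3^(1/3) = 208.3941

208.3941


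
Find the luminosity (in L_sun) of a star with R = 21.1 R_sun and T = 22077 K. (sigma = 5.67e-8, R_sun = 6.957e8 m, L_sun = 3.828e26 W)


R = 21.1 * 6.957e8 m = 1.467927e+10 m. L = 4*pi*R^2*sigma*T^4 = 4*pi*(1.467927e+10)^2 * 5.67e-8 * 22077^4 = 3.647220925e+31 W. L/L_sun = 3.647220925e+31 / 3.828e26 = 95277.4536

95277.4536 L_sun


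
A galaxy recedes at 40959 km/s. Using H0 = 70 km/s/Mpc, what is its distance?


d = v / H0 = 40959 / 70 = 585.1286

585.1286 Mpc


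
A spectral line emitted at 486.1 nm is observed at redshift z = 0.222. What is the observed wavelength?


lam_obs = lam_emit * (1 + z) = 486.1 * (1 + 0.222) = 594.0142

594.0142 nm


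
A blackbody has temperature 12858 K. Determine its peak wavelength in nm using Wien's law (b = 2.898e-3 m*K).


lam_max = b / T = 2.898e-3 / 12858 = 2.254e-07 m = 225.385 nm

225.385 nm


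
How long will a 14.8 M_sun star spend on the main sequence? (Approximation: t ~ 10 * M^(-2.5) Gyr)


t = 10 * M^(-2.5) = 10 * 14.8^(-2.5) = 0.0119

0.0119 Gyr


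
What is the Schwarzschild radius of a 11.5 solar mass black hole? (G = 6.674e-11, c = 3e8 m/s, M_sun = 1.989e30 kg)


M = 11.5 * 1.989e30 kg = 2.28735e+31 kg. rs = 2GM/c^2 = 2 * 6.674e-11 * 2.28735e+31 / (3e8)^2 = 33923.942

33923.942 m


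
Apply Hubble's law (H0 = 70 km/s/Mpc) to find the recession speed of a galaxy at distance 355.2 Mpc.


v = H0 * d = 70 * 355.2 = 24864.0

24864.0 km/s


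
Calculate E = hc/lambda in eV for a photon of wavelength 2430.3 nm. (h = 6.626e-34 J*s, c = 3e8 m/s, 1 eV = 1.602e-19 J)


E = hc/lambda = 6.626e-34 * 3e8 / 2.430e-06 = 8.179e-20 J = 0.5106 eV

0.5106 eV


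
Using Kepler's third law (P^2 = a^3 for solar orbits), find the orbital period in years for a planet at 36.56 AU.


P = a^(3/2) = 36.56^1.5 = 221.0595

221.0595 years


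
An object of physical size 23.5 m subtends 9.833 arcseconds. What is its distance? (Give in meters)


D = size / theta_rad, theta_rad = 9.833 * pi/(180*3600) = 4.767e-05, D = 492954.6371

492954.6371 m


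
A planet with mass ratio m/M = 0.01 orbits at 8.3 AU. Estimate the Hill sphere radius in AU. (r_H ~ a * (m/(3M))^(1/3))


r_H = a * (m/3M)^(1/3) = 8.3 * (0.01/3)^(1/3) = 1.2399

1.2399 AU


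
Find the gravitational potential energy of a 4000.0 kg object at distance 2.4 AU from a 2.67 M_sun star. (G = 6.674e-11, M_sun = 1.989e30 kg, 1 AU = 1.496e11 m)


M = 2.67 * 1.989e30 kg = 5.31063e+30 kg; r = 2.4 AU * 1.496e11 m/AU = 3.5904e+11 m. U = -GM*m/r = -(6.674e-11 * 5.31063e+30 * 4000.0) / 3.5904e+11 = -3.949e+12

-3.949e+12 J


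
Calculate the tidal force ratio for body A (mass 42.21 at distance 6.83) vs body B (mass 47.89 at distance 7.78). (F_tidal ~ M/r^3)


Ratio = (M1/r1^3) / (M2/r2^3) = (42.21/6.83^3) / (47.89/7.78^3) = 1.3027

1.3027


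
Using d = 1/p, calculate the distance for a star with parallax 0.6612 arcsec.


d = 1/p = 1/0.6612 = 1.5124

1.5124 pc


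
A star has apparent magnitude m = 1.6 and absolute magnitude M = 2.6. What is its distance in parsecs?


d = 10^((m - M + 5)/5) = 10^((1.6 - 2.6 + 5)/5) = 6.3096

6.3096 pc


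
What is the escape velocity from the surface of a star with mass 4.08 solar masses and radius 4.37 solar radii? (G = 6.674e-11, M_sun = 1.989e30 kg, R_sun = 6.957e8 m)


M = 4.08 * 1.989e30 kg = 8.11512e+30 kg; R = 4.37 * 6.957e8 m = 3.040209e+09 m. v_esc = sqrt(2GM/R) = sqrt(2 * 6.674e-11 * 8.11512e+30 / 3.040209e+09) = 596903.1241

596903.1241 m/s


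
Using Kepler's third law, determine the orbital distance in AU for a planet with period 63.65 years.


a = P^(2/3) = 63.65^(2/3) = 15.9416

15.9416 AU


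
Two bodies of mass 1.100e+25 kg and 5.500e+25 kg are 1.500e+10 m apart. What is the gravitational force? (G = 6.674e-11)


F = G*m1*m2/r^2 = 6.674e-11 * 1.100e+25 * 5.500e+25 / (1.500e+10)^2 = 6.674e-11 * 6.050e+50 / 2.250e+20 = 1.795e+20

1.795e+20 N


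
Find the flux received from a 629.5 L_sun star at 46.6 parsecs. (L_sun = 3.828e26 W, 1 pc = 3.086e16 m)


F = L / (4*pi*d^2) = 2.410e+29 / (4*pi*(1.438e+18)^2) = 9.272e-09

9.272e-09 W/m^2


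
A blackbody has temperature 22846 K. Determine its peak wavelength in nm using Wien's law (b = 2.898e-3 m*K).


lam_max = b / T = 2.898e-3 / 22846 = 1.268e-07 m = 126.8493 nm

126.8493 nm


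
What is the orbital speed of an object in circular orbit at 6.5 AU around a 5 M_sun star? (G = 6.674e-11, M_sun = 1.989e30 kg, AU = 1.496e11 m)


v = sqrt(GM/r) = sqrt(6.674e-11 * 9.945e+30 / 9.724e+11) = 26126.0059

26126.0059 m/s


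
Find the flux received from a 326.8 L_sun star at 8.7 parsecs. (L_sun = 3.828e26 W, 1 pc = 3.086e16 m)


F = L / (4*pi*d^2) = 1.251e+29 / (4*pi*(2.685e+17)^2) = 1.381e-07

1.381e-07 W/m^2


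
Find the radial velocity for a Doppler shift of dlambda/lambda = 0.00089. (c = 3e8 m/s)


v = (dlambda/lambda) * c = 0.00089 * 3e8 = 267000.0

267000.0 m/s


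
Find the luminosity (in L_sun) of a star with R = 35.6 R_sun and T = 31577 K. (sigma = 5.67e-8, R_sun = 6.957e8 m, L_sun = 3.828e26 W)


R = 35.6 * 6.957e8 m = 2.476692e+10 m. L = 4*pi*R^2*sigma*T^4 = 4*pi*(2.476692e+10)^2 * 5.67e-8 * 31577^4 = 4.345306288e+32 W. L/L_sun = 4.345306288e+32 / 3.828e26 = 1.135e+06

1.135e+06 L_sun


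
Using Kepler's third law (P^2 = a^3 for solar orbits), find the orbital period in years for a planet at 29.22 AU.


P = a^(3/2) = 29.22^1.5 = 157.9502

157.9502 years


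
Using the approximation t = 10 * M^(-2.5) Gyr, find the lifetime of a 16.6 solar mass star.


t = 10 * M^(-2.5) = 10 * 16.6^(-2.5) = 0.0089

0.0089 Gyr


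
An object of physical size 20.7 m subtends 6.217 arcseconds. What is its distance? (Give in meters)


D = size / theta_rad, theta_rad = 6.217 * pi/(180*3600) = 3.014e-05, D = 686775.2114

686775.2114 m


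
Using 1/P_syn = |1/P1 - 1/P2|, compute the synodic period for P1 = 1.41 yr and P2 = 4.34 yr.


1/P_syn = |1/P1 - 1/P2| = |1/1.41 - 1/4.34| => P_syn = 2.0885

2.0885 years


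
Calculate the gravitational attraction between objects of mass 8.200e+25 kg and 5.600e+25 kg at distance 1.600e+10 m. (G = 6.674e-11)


F = G*m1*m2/r^2 = 6.674e-11 * 8.200e+25 * 5.600e+25 / (1.600e+10)^2 = 6.674e-11 * 4.592e+51 / 2.560e+20 = 1.197e+21

1.197e+21 N


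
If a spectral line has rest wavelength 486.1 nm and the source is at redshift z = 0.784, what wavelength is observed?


lam_obs = lam_emit * (1 + z) = 486.1 * (1 + 0.784) = 867.2024

867.2024 nm


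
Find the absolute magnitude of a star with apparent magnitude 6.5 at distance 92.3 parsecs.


M = m - 5*log10(d) + 5 = 6.5 - 5*log10(92.3) + 5 = 1.674

1.674


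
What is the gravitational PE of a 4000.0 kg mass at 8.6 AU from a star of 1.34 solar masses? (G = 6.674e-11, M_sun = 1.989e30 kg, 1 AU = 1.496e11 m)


M = 1.34 * 1.989e30 kg = 2.66526e+30 kg; r = 8.6 AU * 1.496e11 m/AU = 1.28656e+12 m. U = -GM*m/r = -(6.674e-11 * 2.66526e+30 * 4000.0) / 1.28656e+12 = -5.530e+11

-5.530e+11 J


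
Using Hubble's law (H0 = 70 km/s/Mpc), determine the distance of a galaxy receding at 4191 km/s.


d = v / H0 = 4191 / 70 = 59.8714

59.8714 Mpc


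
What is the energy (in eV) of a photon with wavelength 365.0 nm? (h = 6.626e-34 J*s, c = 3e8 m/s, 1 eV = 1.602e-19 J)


E = hc/lambda = 6.626e-34 * 3e8 / 3.650e-07 = 5.446e-19 J = 3.3995 eV

3.3995 eV


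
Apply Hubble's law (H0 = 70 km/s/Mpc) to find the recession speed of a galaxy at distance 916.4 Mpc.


v = H0 * d = 70 * 916.4 = 64148.0

64148.0 km/s


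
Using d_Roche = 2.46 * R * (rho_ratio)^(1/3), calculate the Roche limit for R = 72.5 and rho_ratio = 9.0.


d_Roche = 2.46 * 72.5 * 9.0^(1/3) = 370.9829

370.9829


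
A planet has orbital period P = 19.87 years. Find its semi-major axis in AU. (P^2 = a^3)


a = P^(2/3) = 19.87^(2/3) = 7.3361

7.3361 AU


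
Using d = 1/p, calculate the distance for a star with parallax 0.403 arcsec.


d = 1/p = 1/0.403 = 2.4814

2.4814 pc
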